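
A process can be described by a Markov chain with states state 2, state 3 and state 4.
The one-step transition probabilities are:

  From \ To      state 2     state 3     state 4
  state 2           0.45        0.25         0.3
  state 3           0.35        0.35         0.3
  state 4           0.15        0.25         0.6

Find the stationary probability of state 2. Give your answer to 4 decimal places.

Let the stationary distribution be π with π = πP and π_1 + π_2 + π_3 = 1.
π_1 = 0.45·π_1 + 0.35·π_2 + 0.15·π_3
π_2 = 0.25·π_1 + 0.35·π_2 + 0.25·π_3
Solving with the normalization constraint gives π = (0.2937, 0.2778, 0.4286).
So the stationary probability of state 2 is 0.2937.

0.2937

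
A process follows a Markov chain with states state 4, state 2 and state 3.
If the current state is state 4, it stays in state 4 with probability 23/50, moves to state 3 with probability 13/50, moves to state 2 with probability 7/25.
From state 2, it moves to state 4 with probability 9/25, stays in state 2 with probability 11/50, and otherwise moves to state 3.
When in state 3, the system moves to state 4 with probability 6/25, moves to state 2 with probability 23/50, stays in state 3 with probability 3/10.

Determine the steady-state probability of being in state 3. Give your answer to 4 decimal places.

0.3240

Let the stationary distribution be π with π = πP and π_1 + π_2 + π_3 = 1.
π_1 = 0.46·π_1 + 0.36·π_2 + 0.24·π_3
π_2 = 0.28·π_1 + 0.22·π_2 + 0.46·π_3
Solving with the normalization constraint gives π = (0.3568, 0.3192, 0.3240).
So the stationary probability of state 3 is 0.3240.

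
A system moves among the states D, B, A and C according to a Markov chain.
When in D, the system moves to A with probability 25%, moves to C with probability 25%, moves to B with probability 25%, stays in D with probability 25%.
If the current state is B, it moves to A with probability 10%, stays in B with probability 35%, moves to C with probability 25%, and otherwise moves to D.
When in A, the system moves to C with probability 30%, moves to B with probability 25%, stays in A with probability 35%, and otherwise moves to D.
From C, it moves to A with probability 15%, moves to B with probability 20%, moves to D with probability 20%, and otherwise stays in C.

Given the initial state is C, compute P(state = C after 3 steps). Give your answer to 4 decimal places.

Propagate the distribution vector 3 steps from C.
After 0 steps: (0.0000, 0.0000, 0.0000, 1.0000)
After 1 step: (0.2000, 0.2000, 0.1500, 0.4500)
After 2 steps: (0.2150, 0.2475, 0.1900, 0.3475)
After 3 steps: (0.2165, 0.2574, 0.1971, 0.3290)
P(in C after 3 steps) = 0.3290

0.3290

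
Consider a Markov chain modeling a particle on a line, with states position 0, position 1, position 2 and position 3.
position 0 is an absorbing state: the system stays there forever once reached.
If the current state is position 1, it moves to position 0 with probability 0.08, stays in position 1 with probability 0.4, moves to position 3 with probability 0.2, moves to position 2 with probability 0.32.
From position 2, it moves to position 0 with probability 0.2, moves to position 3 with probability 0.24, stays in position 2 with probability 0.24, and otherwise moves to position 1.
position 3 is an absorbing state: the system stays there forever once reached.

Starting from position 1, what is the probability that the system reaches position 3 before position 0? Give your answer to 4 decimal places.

Let h(s) be the probability of absorption at position 3 starting from transient state s. Then h(position 3) = 1 and h(position 0) = 0. By first-step analysis:
h(position 1) = 0.08·0 + 0.4·h(position 1) + 0.32·h(position 2) + 0.2·1
h(position 2) = 0.2·0 + 0.32·h(position 1) + 0.24·h(position 2) + 0.24·1
Solving: h(position 1) = 0.6471, h(position 2) = 0.5882.
Starting from position 1, the probability is 0.6471.

0.6471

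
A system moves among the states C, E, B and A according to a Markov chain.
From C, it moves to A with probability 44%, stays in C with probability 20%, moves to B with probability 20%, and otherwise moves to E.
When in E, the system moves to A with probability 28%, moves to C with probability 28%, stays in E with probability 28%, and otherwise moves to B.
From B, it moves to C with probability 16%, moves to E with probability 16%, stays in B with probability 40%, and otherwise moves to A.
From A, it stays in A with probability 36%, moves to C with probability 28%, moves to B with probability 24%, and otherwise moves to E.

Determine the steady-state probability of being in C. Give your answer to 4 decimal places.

0.2305

Let the stationary distribution be π with π = πP and π_1 + π_2 + π_3 + π_4 = 1.
π_1 = 0.2·π_1 + 0.28·π_2 + 0.16·π_3 + 0.28·π_4
π_2 = 0.16·π_1 + 0.28·π_2 + 0.16·π_3 + 0.12·π_4
π_3 = 0.2·π_1 + 0.16·π_2 + 0.4·π_3 + 0.24·π_4
Solving with the normalization constraint gives π = (0.2305, 0.1662, 0.2589, 0.3444).
So the stationary probability of C is 0.2305.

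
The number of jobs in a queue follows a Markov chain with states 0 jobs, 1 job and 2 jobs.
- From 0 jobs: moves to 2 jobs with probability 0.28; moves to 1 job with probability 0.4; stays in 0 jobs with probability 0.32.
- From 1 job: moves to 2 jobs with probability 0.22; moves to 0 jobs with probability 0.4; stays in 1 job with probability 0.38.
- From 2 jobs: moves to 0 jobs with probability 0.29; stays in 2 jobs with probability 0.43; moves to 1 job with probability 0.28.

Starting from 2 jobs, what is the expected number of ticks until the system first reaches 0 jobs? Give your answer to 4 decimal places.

Let t(s) be the expected number of ticks to first reach 0 jobs from state s, with t(0 jobs) = 0. Conditioning on the first tick:
t(1 job) = 1 + 0.38·t(1 job) + 0.22·t(2 jobs)
t(2 jobs) = 1 + 0.28·t(1 job) + 0.43·t(2 jobs)
Solving: t(1 job) = 2.7073, t(2 jobs) = 3.0843.
Expected ticks from 2 jobs to 0 jobs: 3.0843.

3.0843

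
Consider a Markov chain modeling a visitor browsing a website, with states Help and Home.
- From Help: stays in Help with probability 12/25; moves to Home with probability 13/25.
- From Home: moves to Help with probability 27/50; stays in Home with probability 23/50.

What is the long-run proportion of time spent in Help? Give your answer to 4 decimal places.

Let the stationary distribution be π with π = πP and π_1 + π_2 = 1.
π_1 = 0.48·π_1 + 0.54·π_2
Solving with the normalization constraint gives π = (0.5094, 0.4906).
So the stationary probability of Help is 0.5094.

0.5094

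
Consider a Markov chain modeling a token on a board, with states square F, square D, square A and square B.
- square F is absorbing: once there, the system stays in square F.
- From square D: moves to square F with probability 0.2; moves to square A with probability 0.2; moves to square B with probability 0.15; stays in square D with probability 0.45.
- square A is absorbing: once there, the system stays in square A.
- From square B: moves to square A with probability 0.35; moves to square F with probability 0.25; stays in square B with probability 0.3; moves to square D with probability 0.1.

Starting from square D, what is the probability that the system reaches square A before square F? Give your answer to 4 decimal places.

Let h(s) be the probability of absorption at square A starting from transient state s. Then h(square A) = 1 and h(square F) = 0. By first-step analysis:
h(square D) = 0.2·0 + 0.45·h(square D) + 0.2·1 + 0.15·h(square B)
h(square B) = 0.25·0 + 0.1·h(square D) + 0.35·1 + 0.3·h(square B)
Solving: h(square D) = 0.5203, h(square B) = 0.5743.
Starting from square D, the probability is 0.5203.

0.5203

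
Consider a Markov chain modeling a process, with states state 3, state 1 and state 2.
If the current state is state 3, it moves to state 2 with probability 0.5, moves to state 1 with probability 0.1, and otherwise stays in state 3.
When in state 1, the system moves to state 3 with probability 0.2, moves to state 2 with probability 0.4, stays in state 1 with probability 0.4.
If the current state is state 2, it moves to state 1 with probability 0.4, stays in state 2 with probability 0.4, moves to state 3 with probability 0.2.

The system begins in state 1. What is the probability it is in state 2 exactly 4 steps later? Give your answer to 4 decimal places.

0.4248

Propagate the distribution vector 4 steps from state 1.
After 0 steps: (0.0000, 1.0000, 0.0000)
After 1 step: (0.2000, 0.4000, 0.4000)
After 2 steps: (0.2400, 0.3400, 0.4200)
After 3 steps: (0.2480, 0.3280, 0.4240)
After 4 steps: (0.2496, 0.3256, 0.4248)
P(in state 2 after 4 steps) = 0.4248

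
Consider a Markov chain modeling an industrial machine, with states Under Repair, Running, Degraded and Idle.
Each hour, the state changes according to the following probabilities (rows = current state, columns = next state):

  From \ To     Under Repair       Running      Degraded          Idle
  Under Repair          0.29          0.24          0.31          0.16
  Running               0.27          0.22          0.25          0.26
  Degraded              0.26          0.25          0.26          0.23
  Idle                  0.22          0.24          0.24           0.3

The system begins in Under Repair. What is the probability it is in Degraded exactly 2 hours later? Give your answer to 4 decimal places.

Propagate the distribution vector 2 hours from Under Repair.
After 0 hours: (1.0000, 0.0000, 0.0000, 0.0000)
After 1 hour: (0.2900, 0.2400, 0.3100, 0.1600)
After 2 hours: (0.2647, 0.2383, 0.2689, 0.2281)
P(in Degraded after 2 hours) = 0.2689

0.2689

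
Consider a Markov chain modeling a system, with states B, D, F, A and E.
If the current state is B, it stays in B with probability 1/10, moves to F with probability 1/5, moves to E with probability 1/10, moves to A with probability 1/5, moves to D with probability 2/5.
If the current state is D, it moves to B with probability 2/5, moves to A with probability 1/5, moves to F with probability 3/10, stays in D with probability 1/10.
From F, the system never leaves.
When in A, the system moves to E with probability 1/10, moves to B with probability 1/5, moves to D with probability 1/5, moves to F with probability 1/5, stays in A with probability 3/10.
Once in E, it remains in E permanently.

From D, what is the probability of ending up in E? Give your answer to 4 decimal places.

0.1652

Let h(s) be the probability of absorption at E starting from transient state s. Then h(E) = 1 and h(F) = 0. By first-step analysis:
h(B) = 0.1·h(B) + 0.4·h(D) + 0.2·0 + 0.2·h(A) + 0.1·1
h(D) = 0.4·h(B) + 0.1·h(D) + 0.3·0 + 0.2·h(A)
h(A) = 0.2·h(B) + 0.2·h(D) + 0.2·0 + 0.3·h(A) + 0.1·1
Solving: h(B) = 0.2422, h(D) = 0.1652, h(A) = 0.2593.
Starting from D, the probability is 0.1652.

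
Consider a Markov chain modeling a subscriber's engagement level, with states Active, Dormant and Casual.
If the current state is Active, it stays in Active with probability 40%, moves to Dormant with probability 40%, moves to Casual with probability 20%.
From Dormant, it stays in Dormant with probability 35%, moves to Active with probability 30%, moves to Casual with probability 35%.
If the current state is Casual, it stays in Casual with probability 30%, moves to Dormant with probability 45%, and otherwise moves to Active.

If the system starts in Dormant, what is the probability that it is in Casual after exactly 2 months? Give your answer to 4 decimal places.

0.2875

Sum over the intermediate state after 1 month:
P = P(Dormant→Active)·P(Active→Casual) + P(Dormant→Dormant)·P(Dormant→Casual) + P(Dormant→Casual)·P(Casual→Casual)
  = 0.3×0.2 + 0.35×0.35 + 0.35×0.3
  = 0.0600 + 0.1225 + 0.1050 = 0.2875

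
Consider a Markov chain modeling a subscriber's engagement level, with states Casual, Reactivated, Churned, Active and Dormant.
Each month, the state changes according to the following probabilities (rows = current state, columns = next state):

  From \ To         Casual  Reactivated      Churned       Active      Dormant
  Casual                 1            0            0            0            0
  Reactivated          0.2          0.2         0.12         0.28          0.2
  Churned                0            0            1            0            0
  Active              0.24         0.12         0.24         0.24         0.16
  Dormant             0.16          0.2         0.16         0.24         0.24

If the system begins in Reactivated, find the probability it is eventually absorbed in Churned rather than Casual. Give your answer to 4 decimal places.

Let h(s) be the probability of absorption at Churned starting from transient state s. Then h(Churned) = 1 and h(Casual) = 0. By first-step analysis:
h(Reactivated) = 0.2·0 + 0.2·h(Reactivated) + 0.12·1 + 0.28·h(Active) + 0.2·h(Dormant)
h(Active) = 0.24·0 + 0.12·h(Reactivated) + 0.24·1 + 0.24·h(Active) + 0.16·h(Dormant)
h(Dormant) = 0.16·0 + 0.2·h(Reactivated) + 0.16·1 + 0.24·h(Active) + 0.24·h(Dormant)
Solving: h(Reactivated) = 0.4402, h(Active) = 0.4863, h(Dormant) = 0.4800.
Starting from Reactivated, the probability is 0.4402.

0.4402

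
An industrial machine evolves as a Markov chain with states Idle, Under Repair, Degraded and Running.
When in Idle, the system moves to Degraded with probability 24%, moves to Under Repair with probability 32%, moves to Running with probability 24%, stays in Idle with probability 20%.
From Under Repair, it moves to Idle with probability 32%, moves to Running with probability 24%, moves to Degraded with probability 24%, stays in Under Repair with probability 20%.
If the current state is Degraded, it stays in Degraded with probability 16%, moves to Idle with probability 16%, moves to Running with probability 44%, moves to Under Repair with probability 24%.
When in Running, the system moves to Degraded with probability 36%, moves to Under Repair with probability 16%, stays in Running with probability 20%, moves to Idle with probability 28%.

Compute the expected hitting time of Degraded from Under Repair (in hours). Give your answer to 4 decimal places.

3.7356

Let t(s) be the expected number of hours to first reach Degraded from state s, with t(Degraded) = 0. Conditioning on the first hour:
t(Idle) = 1 + 0.2·t(Idle) + 0.32·t(Under Repair) + 0.24·t(Running)
t(Under Repair) = 1 + 0.32·t(Idle) + 0.2·t(Under Repair) + 0.24·t(Running)
t(Running) = 1 + 0.28·t(Idle) + 0.16·t(Under Repair) + 0.2·t(Running)
Solving: t(Idle) = 3.7356, t(Under Repair) = 3.7356, t(Running) = 3.3046.
Expected hours from Under Repair to Degraded: 3.7356.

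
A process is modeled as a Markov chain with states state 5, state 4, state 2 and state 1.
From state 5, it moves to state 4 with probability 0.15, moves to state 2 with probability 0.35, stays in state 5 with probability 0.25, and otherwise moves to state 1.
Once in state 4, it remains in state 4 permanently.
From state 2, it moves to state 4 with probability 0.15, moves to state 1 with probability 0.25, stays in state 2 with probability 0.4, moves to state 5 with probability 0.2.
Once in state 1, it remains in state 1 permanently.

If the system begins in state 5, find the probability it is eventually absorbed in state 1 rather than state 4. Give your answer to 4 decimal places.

0.6250

Let h(s) be the probability of absorption at state 1 starting from transient state s. Then h(state 1) = 1 and h(state 4) = 0. By first-step analysis:
h(state 5) = 0.25·h(state 5) + 0.15·0 + 0.35·h(state 2) + 0.25·1
h(state 2) = 0.2·h(state 5) + 0.15·0 + 0.4·h(state 2) + 0.25·1
Solving: h(state 5) = 0.6250, h(state 2) = 0.6250.
Starting from state 5, the probability is 0.6250.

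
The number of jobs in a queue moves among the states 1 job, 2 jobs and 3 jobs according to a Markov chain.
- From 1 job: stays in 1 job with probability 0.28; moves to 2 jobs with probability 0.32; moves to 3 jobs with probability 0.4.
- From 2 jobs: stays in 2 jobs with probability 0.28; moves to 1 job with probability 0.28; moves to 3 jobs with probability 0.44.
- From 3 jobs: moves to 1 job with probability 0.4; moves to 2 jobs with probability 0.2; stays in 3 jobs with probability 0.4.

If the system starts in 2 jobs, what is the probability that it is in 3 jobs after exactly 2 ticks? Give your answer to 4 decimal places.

Sum over the intermediate state after 1 tick:
P = P(2 jobs→1 job)·P(1 job→3 jobs) + P(2 jobs→2 jobs)·P(2 jobs→3 jobs) + P(2 jobs→3 jobs)·P(3 jobs→3 jobs)
  = 0.28×0.4 + 0.28×0.44 + 0.44×0.4
  = 0.1120 + 0.1232 + 0.1760 = 0.4112

0.4112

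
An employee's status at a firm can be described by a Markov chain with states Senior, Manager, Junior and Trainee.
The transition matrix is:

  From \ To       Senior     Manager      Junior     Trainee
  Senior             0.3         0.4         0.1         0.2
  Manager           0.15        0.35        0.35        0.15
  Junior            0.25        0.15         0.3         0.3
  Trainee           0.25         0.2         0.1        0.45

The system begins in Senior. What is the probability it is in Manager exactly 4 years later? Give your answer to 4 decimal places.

0.2770

Propagate the distribution vector 4 years from Senior.
After 0 years: (1.0000, 0.0000, 0.0000, 0.0000)
After 1 year: (0.3000, 0.4000, 0.1000, 0.2000)
After 2 years: (0.2250, 0.3150, 0.2200, 0.2400)
After 3 years: (0.2298, 0.2813, 0.2228, 0.2663)
After 4 years: (0.2334, 0.2770, 0.2149, 0.2748)
P(in Manager after 4 years) = 0.2770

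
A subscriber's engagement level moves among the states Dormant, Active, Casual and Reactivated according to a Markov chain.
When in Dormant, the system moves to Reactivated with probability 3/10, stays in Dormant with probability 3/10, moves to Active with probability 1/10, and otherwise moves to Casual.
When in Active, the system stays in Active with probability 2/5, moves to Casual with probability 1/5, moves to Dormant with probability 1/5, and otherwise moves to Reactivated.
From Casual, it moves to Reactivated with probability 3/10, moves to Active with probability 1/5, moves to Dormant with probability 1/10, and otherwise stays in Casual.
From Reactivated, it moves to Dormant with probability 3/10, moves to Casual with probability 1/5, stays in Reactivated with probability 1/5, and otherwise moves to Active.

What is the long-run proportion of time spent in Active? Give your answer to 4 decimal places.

Let the stationary distribution be π with π = πP and π_1 + π_2 + π_3 + π_4 = 1.
π_1 = 0.3·π_1 + 0.2·π_2 + 0.1·π_3 + 0.3·π_4
π_2 = 0.1·π_1 + 0.4·π_2 + 0.2·π_3 + 0.3·π_4
π_3 = 0.3·π_1 + 0.2·π_2 + 0.4·π_3 + 0.2·π_4
Solving with the normalization constraint gives π = (0.2191, 0.2538, 0.2774, 0.2497).
So the stationary probability of Active is 0.2538.

0.2538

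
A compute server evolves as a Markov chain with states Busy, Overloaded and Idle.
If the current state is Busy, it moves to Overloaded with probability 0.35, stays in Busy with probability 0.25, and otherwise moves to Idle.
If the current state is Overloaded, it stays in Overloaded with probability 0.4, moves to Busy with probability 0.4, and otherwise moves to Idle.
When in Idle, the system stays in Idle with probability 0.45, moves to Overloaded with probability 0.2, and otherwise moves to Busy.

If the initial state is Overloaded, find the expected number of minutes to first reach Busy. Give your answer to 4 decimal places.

Let t(s) be the expected number of minutes to first reach Busy from state s, with t(Busy) = 0. Conditioning on the first minute:
t(Overloaded) = 1 + 0.4·t(Overloaded) + 0.2·t(Idle)
t(Idle) = 1 + 0.2·t(Overloaded) + 0.45·t(Idle)
Solving: t(Overloaded) = 2.5862, t(Idle) = 2.7586.
Expected minutes from Overloaded to Busy: 2.5862.

2.5862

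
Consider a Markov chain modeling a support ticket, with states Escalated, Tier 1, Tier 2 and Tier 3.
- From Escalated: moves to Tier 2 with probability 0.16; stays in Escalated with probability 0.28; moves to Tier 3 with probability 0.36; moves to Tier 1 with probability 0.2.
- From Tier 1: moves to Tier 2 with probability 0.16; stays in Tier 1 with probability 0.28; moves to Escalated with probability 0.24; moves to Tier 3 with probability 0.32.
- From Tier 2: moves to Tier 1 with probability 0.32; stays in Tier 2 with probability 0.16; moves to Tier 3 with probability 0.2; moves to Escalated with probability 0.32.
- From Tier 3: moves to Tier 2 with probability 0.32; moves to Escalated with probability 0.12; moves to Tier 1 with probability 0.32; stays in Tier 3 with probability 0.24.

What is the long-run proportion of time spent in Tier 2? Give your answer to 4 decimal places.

0.2051

Let the stationary distribution be π with π = πP and π_1 + π_2 + π_3 + π_4 = 1.
π_1 = 0.28·π_1 + 0.24·π_2 + 0.32·π_3 + 0.12·π_4
π_2 = 0.2·π_1 + 0.28·π_2 + 0.32·π_3 + 0.32·π_4
π_3 = 0.16·π_1 + 0.16·π_2 + 0.16·π_3 + 0.32·π_4
Solving with the normalization constraint gives π = (0.2318, 0.2809, 0.2051, 0.2821).
So the stationary probability of Tier 2 is 0.2051.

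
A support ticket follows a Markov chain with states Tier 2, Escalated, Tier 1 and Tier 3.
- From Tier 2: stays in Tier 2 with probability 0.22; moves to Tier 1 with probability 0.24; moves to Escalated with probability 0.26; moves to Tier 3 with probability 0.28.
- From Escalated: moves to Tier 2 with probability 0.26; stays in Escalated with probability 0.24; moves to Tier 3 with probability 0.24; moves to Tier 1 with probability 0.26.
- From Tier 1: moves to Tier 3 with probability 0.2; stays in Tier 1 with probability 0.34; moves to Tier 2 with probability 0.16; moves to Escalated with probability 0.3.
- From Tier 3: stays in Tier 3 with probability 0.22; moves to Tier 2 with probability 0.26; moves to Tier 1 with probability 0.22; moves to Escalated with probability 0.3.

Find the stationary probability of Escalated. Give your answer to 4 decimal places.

0.2746

Let the stationary distribution be π with π = πP and π_1 + π_2 + π_3 + π_4 = 1.
π_1 = 0.22·π_1 + 0.26·π_2 + 0.16·π_3 + 0.26·π_4
π_2 = 0.26·π_1 + 0.24·π_2 + 0.3·π_3 + 0.3·π_4
π_3 = 0.24·π_1 + 0.26·π_2 + 0.34·π_3 + 0.22·π_4
Solving with the normalization constraint gives π = (0.2243, 0.2746, 0.2676, 0.2336).
So the stationary probability of Escalated is 0.2746.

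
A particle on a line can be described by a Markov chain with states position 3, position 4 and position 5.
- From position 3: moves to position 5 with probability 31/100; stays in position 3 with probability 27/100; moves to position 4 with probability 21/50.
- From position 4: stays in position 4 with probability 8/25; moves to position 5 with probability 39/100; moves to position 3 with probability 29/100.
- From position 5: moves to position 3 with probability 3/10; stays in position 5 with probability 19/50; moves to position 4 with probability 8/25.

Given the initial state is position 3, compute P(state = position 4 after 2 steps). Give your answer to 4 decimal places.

Sum over the intermediate state after 1 step:
P = P(position 3→position 3)·P(position 3→position 4) + P(position 3→position 4)·P(position 4→position 4) + P(position 3→position 5)·P(position 5→position 4)
  = 0.27×0.42 + 0.42×0.32 + 0.31×0.32
  = 0.1134 + 0.1344 + 0.0992 = 0.3470

0.3470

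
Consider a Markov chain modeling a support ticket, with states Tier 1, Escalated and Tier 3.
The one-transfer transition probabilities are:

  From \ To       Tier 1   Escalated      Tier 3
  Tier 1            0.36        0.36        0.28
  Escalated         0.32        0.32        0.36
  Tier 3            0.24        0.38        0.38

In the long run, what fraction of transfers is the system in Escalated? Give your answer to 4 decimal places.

0.3527

Let the stationary distribution be π with π = πP and π_1 + π_2 + π_3 = 1.
π_1 = 0.36·π_1 + 0.32·π_2 + 0.24·π_3
π_2 = 0.36·π_1 + 0.32·π_2 + 0.38·π_3
Solving with the normalization constraint gives π = (0.3048, 0.3527, 0.3425).
So the stationary probability of Escalated is 0.3527.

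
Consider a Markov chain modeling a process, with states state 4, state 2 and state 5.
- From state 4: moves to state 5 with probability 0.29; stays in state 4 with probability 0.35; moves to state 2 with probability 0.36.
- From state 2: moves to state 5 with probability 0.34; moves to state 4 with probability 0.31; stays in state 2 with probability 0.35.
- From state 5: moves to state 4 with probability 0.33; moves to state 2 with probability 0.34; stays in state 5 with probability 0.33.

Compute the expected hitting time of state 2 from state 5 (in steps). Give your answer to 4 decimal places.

Let t(s) be the expected number of steps to first reach state 2 from state s, with t(state 2) = 0. Conditioning on the first step:
t(state 4) = 1 + 0.35·t(state 4) + 0.29·t(state 5)
t(state 5) = 1 + 0.33·t(state 4) + 0.33·t(state 5)
Solving: t(state 4) = 2.8252, t(state 5) = 2.8840.
Expected steps from state 5 to state 2: 2.8840.

2.8840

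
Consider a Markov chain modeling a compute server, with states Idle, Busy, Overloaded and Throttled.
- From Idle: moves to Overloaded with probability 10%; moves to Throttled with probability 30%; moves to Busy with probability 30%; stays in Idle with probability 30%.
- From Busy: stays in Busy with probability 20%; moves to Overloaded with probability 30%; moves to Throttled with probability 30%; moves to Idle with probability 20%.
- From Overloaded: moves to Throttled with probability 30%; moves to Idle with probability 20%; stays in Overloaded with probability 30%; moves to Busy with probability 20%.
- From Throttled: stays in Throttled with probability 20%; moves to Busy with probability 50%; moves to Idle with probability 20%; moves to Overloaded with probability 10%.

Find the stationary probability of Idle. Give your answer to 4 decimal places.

Let the stationary distribution be π with π = πP and π_1 + π_2 + π_3 + π_4 = 1.
π_1 = 0.3·π_1 + 0.2·π_2 + 0.2·π_3 + 0.2·π_4
π_2 = 0.3·π_1 + 0.2·π_2 + 0.2·π_3 + 0.5·π_4
π_3 = 0.1·π_1 + 0.3·π_2 + 0.3·π_3 + 0.1·π_4
Solving with the normalization constraint gives π = (0.2222, 0.3040, 0.2010, 0.2727).
So the stationary probability of Idle is 0.2222.

0.2222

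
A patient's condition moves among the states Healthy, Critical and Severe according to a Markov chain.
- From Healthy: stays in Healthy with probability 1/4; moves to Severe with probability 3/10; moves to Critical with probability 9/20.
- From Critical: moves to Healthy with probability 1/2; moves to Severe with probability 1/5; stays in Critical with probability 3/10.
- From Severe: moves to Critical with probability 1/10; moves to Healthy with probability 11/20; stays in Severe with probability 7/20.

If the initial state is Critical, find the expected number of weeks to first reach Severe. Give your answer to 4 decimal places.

4.1667

Let t(s) be the expected number of weeks to first reach Severe from state s, with t(Severe) = 0. Conditioning on the first week:
t(Healthy) = 1 + 0.25·t(Healthy) + 0.45·t(Critical)
t(Critical) = 1 + 0.5·t(Healthy) + 0.3·t(Critical)
Solving: t(Healthy) = 3.8333, t(Critical) = 4.1667.
Expected weeks from Critical to Severe: 4.1667.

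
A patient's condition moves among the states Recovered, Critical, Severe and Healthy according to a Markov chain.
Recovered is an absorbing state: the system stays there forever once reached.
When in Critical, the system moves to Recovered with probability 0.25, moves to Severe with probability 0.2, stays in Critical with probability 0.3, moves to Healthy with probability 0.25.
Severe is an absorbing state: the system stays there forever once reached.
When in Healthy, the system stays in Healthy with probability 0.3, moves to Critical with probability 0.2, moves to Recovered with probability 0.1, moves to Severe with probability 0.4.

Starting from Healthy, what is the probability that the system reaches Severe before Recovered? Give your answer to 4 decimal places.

Let h(s) be the probability of absorption at Severe starting from transient state s. Then h(Severe) = 1 and h(Recovered) = 0. By first-step analysis:
h(Critical) = 0.25·0 + 0.3·h(Critical) + 0.2·1 + 0.25·h(Healthy)
h(Healthy) = 0.1·0 + 0.2·h(Critical) + 0.4·1 + 0.3·h(Healthy)
Solving: h(Critical) = 0.5455, h(Healthy) = 0.7273.
Starting from Healthy, the probability is 0.7273.

0.7273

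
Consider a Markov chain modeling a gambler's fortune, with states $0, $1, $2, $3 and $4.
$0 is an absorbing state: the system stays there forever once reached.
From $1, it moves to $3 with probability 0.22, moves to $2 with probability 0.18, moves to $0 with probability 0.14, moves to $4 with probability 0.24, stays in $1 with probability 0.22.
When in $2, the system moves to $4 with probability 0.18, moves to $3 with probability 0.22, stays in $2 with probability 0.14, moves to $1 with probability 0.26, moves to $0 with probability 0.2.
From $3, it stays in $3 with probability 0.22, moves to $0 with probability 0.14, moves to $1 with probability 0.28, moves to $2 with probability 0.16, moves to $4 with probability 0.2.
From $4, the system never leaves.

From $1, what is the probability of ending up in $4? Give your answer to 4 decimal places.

Let h(s) be the probability of absorption at $4 starting from transient state s. Then h($4) = 1 and h($0) = 0. By first-step analysis:
h($1) = 0.14·0 + 0.22·h($1) + 0.18·h($2) + 0.22·h($3) + 0.24·1
h($2) = 0.2·0 + 0.26·h($1) + 0.14·h($2) + 0.22·h($3) + 0.18·1
h($3) = 0.14·0 + 0.28·h($1) + 0.16·h($2) + 0.22·h($3) + 0.2·1
Solving: h($1) = 0.5956, h($2) = 0.5379, h($3) = 0.5805.
Starting from $1, the probability is 0.5956.

0.5956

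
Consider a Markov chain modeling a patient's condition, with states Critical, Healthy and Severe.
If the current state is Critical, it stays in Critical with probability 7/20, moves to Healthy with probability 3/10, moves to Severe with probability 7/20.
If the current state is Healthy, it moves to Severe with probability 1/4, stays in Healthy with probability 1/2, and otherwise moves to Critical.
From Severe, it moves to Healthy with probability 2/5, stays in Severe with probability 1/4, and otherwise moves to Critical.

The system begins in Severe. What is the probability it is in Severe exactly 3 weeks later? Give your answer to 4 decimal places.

0.2810

Propagate the distribution vector 3 weeks from Severe.
After 0 weeks: (0.0000, 0.0000, 1.0000)
After 1 week: (0.3500, 0.4000, 0.2500)
After 2 weeks: (0.3100, 0.4050, 0.2850)
After 3 weeks: (0.3095, 0.4095, 0.2810)
P(in Severe after 3 weeks) = 0.2810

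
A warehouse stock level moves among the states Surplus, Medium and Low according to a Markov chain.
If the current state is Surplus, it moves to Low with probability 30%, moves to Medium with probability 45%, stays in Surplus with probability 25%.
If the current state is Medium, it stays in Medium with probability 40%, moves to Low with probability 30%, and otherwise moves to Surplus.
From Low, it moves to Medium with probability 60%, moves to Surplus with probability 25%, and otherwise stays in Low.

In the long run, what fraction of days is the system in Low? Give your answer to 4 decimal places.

0.2609

Let the stationary distribution be π with π = πP and π_1 + π_2 + π_3 = 1.
π_1 = 0.25·π_1 + 0.3·π_2 + 0.25·π_3
π_2 = 0.45·π_1 + 0.4·π_2 + 0.6·π_3
Solving with the normalization constraint gives π = (0.2733, 0.4658, 0.2609).
So the stationary probability of Low is 0.2609.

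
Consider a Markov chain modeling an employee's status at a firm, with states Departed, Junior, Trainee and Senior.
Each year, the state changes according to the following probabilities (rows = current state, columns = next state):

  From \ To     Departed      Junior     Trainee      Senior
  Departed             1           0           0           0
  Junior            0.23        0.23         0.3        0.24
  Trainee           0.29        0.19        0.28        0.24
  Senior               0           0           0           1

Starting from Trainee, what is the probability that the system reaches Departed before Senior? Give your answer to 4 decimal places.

Let h(s) be the probability of absorption at Departed starting from transient state s. Then h(Departed) = 1 and h(Senior) = 0. By first-step analysis:
h(Junior) = 0.23·1 + 0.23·h(Junior) + 0.3·h(Trainee) + 0.24·0
h(Trainee) = 0.29·1 + 0.19·h(Junior) + 0.28·h(Trainee) + 0.24·0
Solving: h(Junior) = 0.5078, h(Trainee) = 0.5368.
Starting from Trainee, the probability is 0.5368.

0.5368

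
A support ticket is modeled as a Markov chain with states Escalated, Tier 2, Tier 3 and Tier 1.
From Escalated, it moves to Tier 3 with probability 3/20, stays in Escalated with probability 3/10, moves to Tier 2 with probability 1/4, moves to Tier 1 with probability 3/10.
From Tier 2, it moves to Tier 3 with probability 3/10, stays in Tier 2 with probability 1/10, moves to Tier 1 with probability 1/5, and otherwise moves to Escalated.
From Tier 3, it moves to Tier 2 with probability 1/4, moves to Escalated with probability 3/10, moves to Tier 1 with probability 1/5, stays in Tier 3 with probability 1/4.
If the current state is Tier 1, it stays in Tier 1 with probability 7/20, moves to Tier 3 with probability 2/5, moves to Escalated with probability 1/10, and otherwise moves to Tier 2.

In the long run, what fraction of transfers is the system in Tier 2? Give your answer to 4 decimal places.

0.1942

Let the stationary distribution be π with π = πP and π_1 + π_2 + π_3 + π_4 = 1.
π_1 = 0.3·π_1 + 0.4·π_2 + 0.3·π_3 + 0.1·π_4
π_2 = 0.25·π_1 + 0.1·π_2 + 0.25·π_3 + 0.15·π_4
π_3 = 0.15·π_1 + 0.3·π_2 + 0.25·π_3 + 0.4·π_4
Solving with the normalization constraint gives π = (0.2661, 0.1942, 0.2731, 0.2666).
So the stationary probability of Tier 2 is 0.1942.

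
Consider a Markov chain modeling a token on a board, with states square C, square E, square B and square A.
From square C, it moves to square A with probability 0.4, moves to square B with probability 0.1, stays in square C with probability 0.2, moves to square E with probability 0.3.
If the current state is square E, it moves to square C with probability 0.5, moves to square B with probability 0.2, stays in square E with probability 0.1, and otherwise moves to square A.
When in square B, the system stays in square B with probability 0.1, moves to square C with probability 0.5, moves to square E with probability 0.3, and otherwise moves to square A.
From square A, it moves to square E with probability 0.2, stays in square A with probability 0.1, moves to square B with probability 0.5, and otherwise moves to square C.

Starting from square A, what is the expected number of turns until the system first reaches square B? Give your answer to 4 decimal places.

Let t(s) be the expected number of turns to first reach square B from state s, with t(square B) = 0. Conditioning on the first turn:
t(square C) = 1 + 0.2·t(square C) + 0.3·t(square E) + 0.4·t(square A)
t(square E) = 1 + 0.5·t(square C) + 0.1·t(square E) + 0.2·t(square A)
t(square A) = 1 + 0.2·t(square C) + 0.2·t(square E) + 0.1·t(square A)
Solving: t(square C) = 4.3137, t(square E) = 4.1737, t(square A) = 2.9972.
Expected turns from square A to square B: 2.9972.

2.9972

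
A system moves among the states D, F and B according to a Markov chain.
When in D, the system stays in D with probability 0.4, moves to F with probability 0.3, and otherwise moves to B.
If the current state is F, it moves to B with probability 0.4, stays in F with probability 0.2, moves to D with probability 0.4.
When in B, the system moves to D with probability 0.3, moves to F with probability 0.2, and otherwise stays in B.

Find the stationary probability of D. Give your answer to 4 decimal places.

0.3596

Let the stationary distribution be π with π = πP and π_1 + π_2 + π_3 = 1.
π_1 = 0.4·π_1 + 0.4·π_2 + 0.3·π_3
π_2 = 0.3·π_1 + 0.2·π_2 + 0.2·π_3
Solving with the normalization constraint gives π = (0.3596, 0.2360, 0.4045).
So the stationary probability of D is 0.3596.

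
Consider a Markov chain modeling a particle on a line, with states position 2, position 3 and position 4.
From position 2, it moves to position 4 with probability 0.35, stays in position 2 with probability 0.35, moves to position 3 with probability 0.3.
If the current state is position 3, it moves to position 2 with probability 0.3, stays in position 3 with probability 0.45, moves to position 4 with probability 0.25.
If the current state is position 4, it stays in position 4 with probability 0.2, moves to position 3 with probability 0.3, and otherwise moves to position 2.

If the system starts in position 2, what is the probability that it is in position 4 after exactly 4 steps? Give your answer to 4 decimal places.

Propagate the distribution vector 4 steps from position 2.
After 0 steps: (1.0000, 0.0000, 0.0000)
After 1 step: (0.3500, 0.3000, 0.3500)
After 2 steps: (0.3875, 0.3450, 0.2675)
After 3 steps: (0.3729, 0.3518, 0.2754)
After 4 steps: (0.3737, 0.3528, 0.2735)
P(in position 4 after 4 steps) = 0.2735

0.2735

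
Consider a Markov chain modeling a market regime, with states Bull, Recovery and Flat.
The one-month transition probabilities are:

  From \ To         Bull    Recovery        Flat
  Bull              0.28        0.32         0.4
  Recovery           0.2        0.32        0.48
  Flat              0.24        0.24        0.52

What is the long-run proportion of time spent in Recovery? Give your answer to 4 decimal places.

0.2816

Let the stationary distribution be π with π = πP and π_1 + π_2 + π_3 = 1.
π_1 = 0.28·π_1 + 0.2·π_2 + 0.24·π_3
π_2 = 0.32·π_1 + 0.32·π_2 + 0.24·π_3
Solving with the normalization constraint gives π = (0.2383, 0.2816, 0.4801).
So the stationary probability of Recovery is 0.2816.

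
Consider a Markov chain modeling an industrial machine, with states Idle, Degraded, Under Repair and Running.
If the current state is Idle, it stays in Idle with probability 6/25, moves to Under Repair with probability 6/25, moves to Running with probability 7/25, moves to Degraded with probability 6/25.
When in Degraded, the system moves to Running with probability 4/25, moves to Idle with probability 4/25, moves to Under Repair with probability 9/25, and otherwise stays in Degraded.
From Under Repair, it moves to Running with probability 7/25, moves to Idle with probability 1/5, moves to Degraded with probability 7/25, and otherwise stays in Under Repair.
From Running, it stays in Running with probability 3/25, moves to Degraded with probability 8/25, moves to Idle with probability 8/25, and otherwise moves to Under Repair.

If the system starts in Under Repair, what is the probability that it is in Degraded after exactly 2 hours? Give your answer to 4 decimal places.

0.2944

Propagate the distribution vector 2 hours from Under Repair.
After 0 hours: (0.0000, 0.0000, 1.0000, 0.0000)
After 1 hour: (0.2000, 0.2800, 0.2400, 0.2800)
After 2 hours: (0.2304, 0.2944, 0.2736, 0.2016)
P(in Degraded after 2 hours) = 0.2944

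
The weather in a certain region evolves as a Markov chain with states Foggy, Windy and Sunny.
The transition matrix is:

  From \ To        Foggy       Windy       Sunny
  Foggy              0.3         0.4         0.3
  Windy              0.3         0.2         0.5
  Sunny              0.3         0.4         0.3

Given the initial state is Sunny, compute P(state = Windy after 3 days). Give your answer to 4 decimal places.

Propagate the distribution vector 3 days from Sunny.
After 0 days: (0.0000, 0.0000, 1.0000)
After 1 day: (0.3000, 0.4000, 0.3000)
After 2 days: (0.3000, 0.3200, 0.3800)
After 3 days: (0.3000, 0.3360, 0.3640)
P(in Windy after 3 days) = 0.3360

0.3360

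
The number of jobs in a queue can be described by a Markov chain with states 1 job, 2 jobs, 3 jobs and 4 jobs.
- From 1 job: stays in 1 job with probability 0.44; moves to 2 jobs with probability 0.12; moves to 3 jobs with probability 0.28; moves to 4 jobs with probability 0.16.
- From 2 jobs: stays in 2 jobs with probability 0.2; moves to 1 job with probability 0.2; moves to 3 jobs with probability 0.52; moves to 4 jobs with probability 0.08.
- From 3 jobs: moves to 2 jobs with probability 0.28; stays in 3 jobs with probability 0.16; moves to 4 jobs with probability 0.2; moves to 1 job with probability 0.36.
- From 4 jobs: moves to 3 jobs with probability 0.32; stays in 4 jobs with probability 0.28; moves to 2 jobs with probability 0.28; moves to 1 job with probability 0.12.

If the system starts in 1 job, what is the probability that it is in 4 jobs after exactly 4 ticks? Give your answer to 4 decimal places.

0.1765

Propagate the distribution vector 4 ticks from 1 job.
After 0 ticks: (1.0000, 0.0000, 0.0000, 0.0000)
After 1 tick: (0.4400, 0.1200, 0.2800, 0.1600)
After 2 ticks: (0.3376, 0.2000, 0.2816, 0.1808)
After 3 ticks: (0.3116, 0.2100, 0.3014, 0.1770)
After 4 ticks: (0.3089, 0.2133, 0.3013, 0.1765)
P(in 4 jobs after 4 ticks) = 0.1765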